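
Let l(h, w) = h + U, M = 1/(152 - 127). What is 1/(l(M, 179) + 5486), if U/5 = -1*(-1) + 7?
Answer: 25/138151 ≈ 0.00018096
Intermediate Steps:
M = 1/25 ≈ 0.040000
U = 40 (U = 5*(-1*(-1) + 7) = 5*(1 + 7) = 5*8 = 40)
l(h, w) = 40 + h (l(h, w) = h + 40 = 40 + h)
1/(l(M, 179) + 5486) = 1/((40 + 1/25) + 5486) = 1/(1001/25 + 5486) = 1/(138151/25) = 25/138151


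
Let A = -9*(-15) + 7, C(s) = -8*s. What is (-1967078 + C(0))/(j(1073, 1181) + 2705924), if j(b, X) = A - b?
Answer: -1967078/2704993 ≈ -0.72720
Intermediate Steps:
A = 142 (A = 135 + 7 = 142)
j(b, X) = 142 - b
(-1967078 + C(0))/(j(1073, 1181) + 2705924) = (-1967078 - 8*0)/((142 - 1*1073) + 2705924) = (-1967078 + 0)/((142 - 1073) + 2705924) = -1967078/(-931 + 2705924) = -1967078/2704993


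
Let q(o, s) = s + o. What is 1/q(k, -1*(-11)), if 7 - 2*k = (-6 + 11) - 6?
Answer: 1/15 ≈ 0.066667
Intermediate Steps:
k = 4 (k = 7/2 - ((-6 + 11) - 6)/2 = 7/2 - (5 - 6)/2 = 7/2 - 1/2*(-1) = 7/2 + 1/2 = 4)
q(o, s) = o + s
1/q(k, -1*(-11)) = 1/(4 - 1*(-11)) = 1/(4 + 11) = 1/15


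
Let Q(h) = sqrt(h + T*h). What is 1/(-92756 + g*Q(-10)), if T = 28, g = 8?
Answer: -23189/2150923524 - I*sqrt(290)/1075461762 ≈ -1.0781e-5 - 1.5835e-8*I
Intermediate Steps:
Q(h) = sqrt(29)*sqrt(h) (Q(h) = sqrt(h + 28*h) = sqrt(29*h) = sqrt(29)*sqrt(h))
1/(-92756 + g*Q(-10)) = 1/(-92756 + 8*(sqrt(29)*sqrt(-10))) = 1/(-92756 + 8*(sqrt(29)*(I*sqrt(10)))) = 1/(-92756 + 8*(I*sqrt(290))) = 1/(-92756 + 8*I*sqrt(290))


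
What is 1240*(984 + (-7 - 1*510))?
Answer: 579080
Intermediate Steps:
1240*(984 + (-7 - 1*510)) = 1240*(984 + (-7 - 510)) = 1240*(984 - 517) = 1240*467 = 579080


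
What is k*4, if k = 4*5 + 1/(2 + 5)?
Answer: 564/7 ≈ 80.571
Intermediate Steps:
k = 141/7 (k = 20 + 1/7 = 20 + ⅐ = 141/7 ≈ 20.143)
k*4 = (141/7)*4 = 564/7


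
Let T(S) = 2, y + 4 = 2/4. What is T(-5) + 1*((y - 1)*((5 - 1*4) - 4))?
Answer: 31/2 ≈ 15.500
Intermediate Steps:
y = -7/2 (y = -4 + 2/4 = -4 + 2*(¼) = -4 + ½ = -7/2 ≈ -3.5000)
T(-5) + 1*((y - 1)*((5 - 1*4) - 4)) = 2 + 1*((-7/2 - 1)*((5 - 1*4) - 4)) = 2 + 1*(-9*((5 - 4) - 4)/2) = 2 + 1*(-9*(1 - 4)/2) = 2 + 1*(-9/2*(-3)) = 2 + 1*(27/2) = 2 + 27/2 = 31/2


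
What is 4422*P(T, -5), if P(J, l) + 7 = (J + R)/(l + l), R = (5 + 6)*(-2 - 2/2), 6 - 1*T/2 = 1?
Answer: -103917/5 ≈ -20783.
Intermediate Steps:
T = 10 (T = 12 - 2*1 = 12 - 2 = 10)
R = -33 (R = 11*(-2 - 2*½) = 11*(-2 - 1) = 11*(-3) = -33)
P(J, l) = -7 + (-33 + J)/(2*l) (P(J, l) = -7 + (J - 33)/(l + l) = -7 + (-33 + J)/((2*l)) = -7 + (-33 + J)*(1/(2*l)) = -7 + (-33 + J)/(2*l))
4422*P(T, -5) = 4422*((½)*(-33 + 10 - 14*(-5))/(-5)) = 4422*((½)*(-⅕)*(-33 + 10 + 70)) = 4422*((½)*(-⅕)*47) = 4422*(-47/10) = -103917/5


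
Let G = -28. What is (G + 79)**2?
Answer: 2601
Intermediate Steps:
(G + 79)**2 = (-28 + 79)**2 = 51**2 = 2601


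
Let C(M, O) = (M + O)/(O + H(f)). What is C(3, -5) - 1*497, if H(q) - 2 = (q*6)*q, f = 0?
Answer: -1489/3 ≈ -496.33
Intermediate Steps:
H(q) = 2 + 6*q**2 (H(q) = 2 + (q*6)*q = 2 + (6*q)*q = 2 + 6*q**2)
C(M, O) = (M + O)/(2 + O) (C(M, O) = (M + O)/(O + (2 + 6*0**2)) = (M + O)/(O + (2 + 6*0)) = (M + O)/(O + (2 + 0)) = (M + O)/(O + 2) = (M + O)/(2 + O))
C(3, -5) - 1*497 = (3 - 5)/(2 - 5) - 1*497 = -2/(-3) - 497 = -1/3*(-2) - 497 = 2/3 - 497 = -1489/3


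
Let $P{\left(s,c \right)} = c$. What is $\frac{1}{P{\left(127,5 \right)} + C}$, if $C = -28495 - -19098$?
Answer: $- \frac{1}{9392} \approx -0.00010647$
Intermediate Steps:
$C = -9397$ ($C = -28495 + 19098 = -9397$)
$\frac{1}{P{\left(127,5 \right)} + C} = \frac{1}{5 - 9397} = \frac{1}{-9392} = - \frac{1}{9392}$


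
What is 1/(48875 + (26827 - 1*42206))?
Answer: 1/33496 ≈ 2.9854e-5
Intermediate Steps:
1/(48875 + (26827 - 1*42206)) = 1/(48875 + (26827 - 42206)) = 1/(48875 - 15379) = 1/33496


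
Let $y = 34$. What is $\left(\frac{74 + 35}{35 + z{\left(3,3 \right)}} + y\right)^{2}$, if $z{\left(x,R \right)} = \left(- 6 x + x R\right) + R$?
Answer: $\frac{1199025}{841} \approx 1425.7$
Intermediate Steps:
$z{\left(x,R \right)} = R - 6 x + R x$ ($z{\left(x,R \right)} = \left(- 6 x + R x\right) + R = R - 6 x + R x$)
$\left(\frac{74 + 35}{35 + z{\left(3,3 \right)}} + y\right)^{2} = \left(\frac{74 + 35}{35 + \left(3 - 18 + 3 \cdot 3\right)} + 34\right)^{2} = \left(\frac{109}{35 + \left(3 - 18 + 9\right)} + 34\right)^{2} = \left(\frac{109}{35 - 6} + 34\right)^{2} = \left(\frac{109}{29} + 34\right)^{2} = \left(\frac{1095}{29}\right)^{2} = \frac{1199025}{841}$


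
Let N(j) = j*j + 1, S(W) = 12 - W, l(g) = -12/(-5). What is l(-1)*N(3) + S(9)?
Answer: 27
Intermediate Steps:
l(g) = 12/5 (l(g) = -12*(-⅕) = 12/5)
N(j) = 1 + j² (N(j) = j² + 1 = 1 + j²)
l(-1)*N(3) + S(9) = 12*(1 + 3²)/5 + (12 - 1*9) = 12*(1 + 9)/5 + (12 - 9) = (12/5)*10 + 3 = 24 + 3 = 27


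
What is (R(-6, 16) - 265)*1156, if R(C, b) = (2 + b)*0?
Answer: -306340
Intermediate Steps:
R(C, b) = 0
(R(-6, 16) - 265)*1156 = (0 - 265)*1156 = -265*1156 = -306340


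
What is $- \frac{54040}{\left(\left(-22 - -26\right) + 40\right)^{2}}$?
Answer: $- \frac{6755}{242} \approx -27.913$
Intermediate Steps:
$- \frac{54040}{\left(\left(-22 - -26\right) + 40\right)^{2}} = - \frac{54040}{\left(\left(-22 + 26\right) + 40\right)^{2}} = - \frac{54040}{\left(4 + 40\right)^{2}} = - \frac{54040}{44^{2}} = - \frac{54040}{1936} = \left(-54040\right) \frac{1}{1936} = - \frac{6755}{242}$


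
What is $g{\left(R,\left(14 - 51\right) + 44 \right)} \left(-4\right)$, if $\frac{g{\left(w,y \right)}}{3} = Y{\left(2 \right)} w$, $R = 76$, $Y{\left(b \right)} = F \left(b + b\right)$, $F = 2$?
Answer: $-7296$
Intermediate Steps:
$Y{\left(b \right)} = 4 b$ ($Y{\left(b \right)} = 2 \left(b + b\right) = 2 \cdot 2 b = 4 b$)
$g{\left(w,y \right)} = 24 w$ ($g{\left(w,y \right)} = 3 \cdot 4 \cdot 2 w = 3 \cdot 8 w = 24 w$)
$g{\left(R,\left(14 - 51\right) + 44 \right)} \left(-4\right) = 24 \cdot 76 \left(-4\right) = 1824 \left(-4\right) = -7296$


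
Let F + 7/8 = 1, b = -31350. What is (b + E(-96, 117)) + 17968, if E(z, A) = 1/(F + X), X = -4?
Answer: -414850/31 ≈ -13382.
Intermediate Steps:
F = 1/8 (F = -7/8 + 1 = 1/8 ≈ 0.12500)
E(z, A) = -8/31 (E(z, A) = 1/(1/8 - 4) = 1/(-31/8) = -8/31)
(b + E(-96, 117)) + 17968 = (-31350 - 8/31) + 17968 = -971858/31 + 17968 = -414850/31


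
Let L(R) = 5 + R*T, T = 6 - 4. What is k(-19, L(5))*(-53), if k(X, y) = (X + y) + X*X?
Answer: -18921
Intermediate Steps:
T = 2
L(R) = 5 + 2*R (L(R) = 5 + R*2 = 5 + 2*R)
k(X, y) = X + y + X**2 (k(X, y) = (X + y) + X**2 = X + y + X**2)
k(-19, L(5))*(-53) = (-19 + (5 + 2*5) + (-19)**2)*(-53) = (-19 + (5 + 10) + 361)*(-53) = (-19 + 15 + 361)*(-53) = 357*(-53) = -18921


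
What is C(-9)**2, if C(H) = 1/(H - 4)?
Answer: 1/169 ≈ 0.0059172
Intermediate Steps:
C(H) = 1/(-4 + H)
C(-9)**2 = (1/(-4 - 9))**2 = (1/(-13))**2 = (-1/13)**2 = 1/169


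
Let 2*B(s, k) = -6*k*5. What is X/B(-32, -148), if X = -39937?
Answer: -39937/2220 ≈ -17.990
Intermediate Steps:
B(s, k) = -15*k (B(s, k) = (-6*k*5)/2 = (-30*k)/2 = -15*k)
X/B(-32, -148) = -39937/((-15*(-148))) = -39937/2220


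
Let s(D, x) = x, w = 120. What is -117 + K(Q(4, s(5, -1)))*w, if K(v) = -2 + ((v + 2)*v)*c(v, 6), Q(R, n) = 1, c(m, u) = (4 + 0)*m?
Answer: 1083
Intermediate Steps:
c(m, u) = 4*m
K(v) = -2 + 4*v²*(2 + v) (K(v) = -2 + ((v + 2)*v)*(4*v) = -2 + ((2 + v)*v)*(4*v) = -2 + (v*(2 + v))*(4*v) = -2 + 4*v²*(2 + v))
-117 + K(Q(4, s(5, -1)))*w = -117 + (-2 + 4*1³ + 8*1²)*120 = -117 + (-2 + 4*1 + 8*1)*120 = -117 + (-2 + 4 + 8)*120 = -117 + 10*120 = -117 + 1200 = 1083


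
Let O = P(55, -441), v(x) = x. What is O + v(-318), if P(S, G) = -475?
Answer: -793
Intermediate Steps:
O = -475
O + v(-318) = -475 - 318 = -793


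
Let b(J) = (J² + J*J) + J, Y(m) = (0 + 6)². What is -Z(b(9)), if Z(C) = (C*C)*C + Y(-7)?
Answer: -5000247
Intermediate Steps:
Y(m) = 36 (Y(m) = 6² = 36)
b(J) = J + 2*J² (b(J) = (J² + J²) + J = 2*J² + J = J + 2*J²)
Z(C) = 36 + C³ (Z(C) = (C*C)*C + 36 = C²*C + 36 = C³ + 36 = 36 + C³)
-Z(b(9)) = -(36 + (9*(1 + 2*9))³) = -(36 + (9*(1 + 18))³) = -(36 + (9*19)³) = -(36 + 171³) = -(36 + 5000211) = -1*5000247 = -5000247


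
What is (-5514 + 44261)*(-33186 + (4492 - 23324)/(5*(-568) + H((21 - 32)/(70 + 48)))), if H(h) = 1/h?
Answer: -20156953413346/15679 ≈ -1.2856e+9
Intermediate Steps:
(-5514 + 44261)*(-33186 + (4492 - 23324)/(5*(-568) + H((21 - 32)/(70 + 48)))) = (-5514 + 44261)*(-33186 + (4492 - 23324)/(5*(-568) + 1/((21 - 32)/(70 + 48)))) = 38747*(-33186 - 18832/(-2840 + 1/(-11/118))) = 38747*(-33186 - 18832/(-2840 - 118/11)) = 38747*(-33186 - 18832/(-31358/11)) = 38747*(-33186 - 18832*(-11/31358)) = 38747*(-33186 + 103576/15679) = 38747*(-520219718/15679) = -20156953413346/15679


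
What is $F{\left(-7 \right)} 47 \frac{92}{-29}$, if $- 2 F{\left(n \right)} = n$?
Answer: $- \frac{15134}{29} \approx -521.86$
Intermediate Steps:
$F{\left(n \right)} = - \frac{n}{2}$
$F{\left(-7 \right)} 47 \frac{92}{-29} = \left(- \frac{1}{2}\right) \left(-7\right) 47 \frac{92}{-29} = \frac{7}{2} \cdot 47 \cdot 92 \left(- \frac{1}{29}\right) = \frac{329}{2} \left(- \frac{92}{29}\right) = - \frac{15134}{29}$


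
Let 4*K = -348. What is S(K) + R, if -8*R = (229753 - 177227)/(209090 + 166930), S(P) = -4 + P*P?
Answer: 11378338937/1504080 ≈ 7565.0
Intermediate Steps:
K = -87 (K = (¼)*(-348) = -87)
S(P) = -4 + P²
R = -26263/1504080 (R = -(229753 - 177227)/(8*(209090 + 166930)) = -26263/(4*376020) = -⅛*26263/188010 = -26263/1504080 ≈ -0.017461)
S(K) + R = (-4 + (-87)²) - 26263/1504080 = (-4 + 7569) - 26263/1504080 = 7565 - 26263/1504080 = 11378338937/1504080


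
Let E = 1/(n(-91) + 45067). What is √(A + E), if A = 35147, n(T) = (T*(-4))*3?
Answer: √74886070913466/46159 ≈ 187.48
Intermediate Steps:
n(T) = -12*T (n(T) = -4*T*3 = -12*T)
E = 1/46159 (E = 1/(-12*(-91) + 45067) = 1/(1092 + 45067) = 1/46159 ≈ 2.1664e-5)
√(A + E) = √(35147 + 1/46159) = √(1622350374/46159) = √74886070913466/46159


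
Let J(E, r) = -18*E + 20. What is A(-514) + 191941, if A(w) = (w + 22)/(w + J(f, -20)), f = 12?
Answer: 68139301/355 ≈ 1.9194e+5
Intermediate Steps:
J(E, r) = 20 - 18*E
A(w) = (22 + w)/(-196 + w) (A(w) = (w + 22)/(w + (20 - 18*12)) = (22 + w)/(w + (20 - 216)) = (22 + w)/(w - 196) = (22 + w)/(-196 + w))
A(-514) + 191941 = (22 - 514)/(-196 - 514) + 191941 = -492/(-710) + 191941 = -1/710*(-492) + 191941 = 246/355 + 191941 = 68139301/355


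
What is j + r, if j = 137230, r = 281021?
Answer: 418251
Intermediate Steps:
j + r = 137230 + 281021 = 418251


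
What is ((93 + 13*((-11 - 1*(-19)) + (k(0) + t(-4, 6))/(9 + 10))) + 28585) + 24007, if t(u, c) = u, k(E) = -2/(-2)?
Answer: 1002952/19 ≈ 52787.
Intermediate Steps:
k(E) = 1 (k(E) = -2*(-½) = 1)
((93 + 13*((-11 - 1*(-19)) + (k(0) + t(-4, 6))/(9 + 10))) + 28585) + 24007 = ((93 + 13*((-11 - 1*(-19)) + (1 - 4)/(9 + 10))) + 28585) + 24007 = ((93 + 13*((-11 + 19) - 3/19)) + 28585) + 24007 = ((93 + 13*(8 - 3*1/19)) + 28585) + 24007 = ((93 + 13*(8 - 3/19)) + 28585) + 24007 = ((93 + 13*(149/19)) + 28585) + 24007 = ((93 + 1937/19) + 28585) + 24007 = (3704/19 + 28585) + 24007 = 546819/19 + 24007 = 1002952/19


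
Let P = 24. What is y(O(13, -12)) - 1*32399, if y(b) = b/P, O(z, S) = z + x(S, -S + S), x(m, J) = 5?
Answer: -129593/4 ≈ -32398.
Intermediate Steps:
O(z, S) = 5 + z (O(z, S) = z + 5 = 5 + z)
y(b) = b/24
y(O(13, -12)) - 1*32399 = (5 + 13)/24 - 1*32399 = (1/24)*18 - 32399 = ¾ - 32399 = -129593/4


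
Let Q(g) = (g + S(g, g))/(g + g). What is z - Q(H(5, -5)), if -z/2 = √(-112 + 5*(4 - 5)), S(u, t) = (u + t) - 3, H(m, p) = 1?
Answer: -6*I*√13 ≈ -21.633*I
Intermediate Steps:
S(u, t) = -3 + t + u (S(u, t) = (t + u) - 3 = -3 + t + u)
Q(g) = (-3 + 3*g)/(2*g) (Q(g) = (g + (-3 + g + g))/(g + g) = (g + (-3 + 2*g))/((2*g)) = (-3 + 3*g)*(1/(2*g)) = (-3 + 3*g)/(2*g))
z = -6*I*√13 (z = -2*√(-112 + 5*(4 - 5)) = -2*√(-112 + 5*(-1)) = -2*√(-112 - 5) = -6*I*√13 ≈ -21.633*I)
z - Q(H(5, -5)) = -6*I*√13 - 3*(-1 + 1)/(2*1) = -6*I*√13 - 3*0/2 = -6*I*√13 - 1*0 = -6*I*√13 + 0 = -6*I*√13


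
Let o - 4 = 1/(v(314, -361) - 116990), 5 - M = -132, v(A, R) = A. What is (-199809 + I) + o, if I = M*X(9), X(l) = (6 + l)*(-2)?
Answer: -23791986541/116676 ≈ -2.0392e+5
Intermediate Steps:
M = 137 (M = 5 - 1*(-132) = 5 + 132 = 137)
X(l) = -12 - 2*l
o = 466703/116676 (o = 4 + 1/(314 - 116990) = 4 + 1/(-116676) = 4 - 1/116676 = 466703/116676 ≈ 4.0000)
I = -4110 (I = 137*(-12 - 2*9) = 137*(-12 - 18) = 137*(-30) = -4110)
(-199809 + I) + o = (-199809 - 4110) + 466703/116676 = -203919 + 466703/116676 = -23791986541/116676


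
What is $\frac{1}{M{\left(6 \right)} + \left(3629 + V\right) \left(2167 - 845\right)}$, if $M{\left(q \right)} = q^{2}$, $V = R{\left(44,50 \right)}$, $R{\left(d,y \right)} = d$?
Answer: $\frac{1}{4855742} \approx 2.0594 \cdot 10^{-7}$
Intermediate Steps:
$V = 44$
$\frac{1}{M{\left(6 \right)} + \left(3629 + V\right) \left(2167 - 845\right)} = \frac{1}{6^{2} + \left(3629 + 44\right) \left(2167 - 845\right)} = \frac{1}{36 + 3673 \cdot 1322} = \frac{1}{36 + 4855706} = \frac{1}{4855742}$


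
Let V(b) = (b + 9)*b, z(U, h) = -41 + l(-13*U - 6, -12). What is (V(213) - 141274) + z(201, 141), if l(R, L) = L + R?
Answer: -96660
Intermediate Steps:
z(U, h) = -59 - 13*U (z(U, h) = -41 + (-12 + (-13*U - 6)) = -41 + (-12 + (-6 - 13*U)) = -41 + (-18 - 13*U) = -59 - 13*U)
V(b) = b*(9 + b) (V(b) = (9 + b)*b = b*(9 + b))
(V(213) - 141274) + z(201, 141) = (213*(9 + 213) - 141274) + (-59 - 13*201) = (213*222 - 141274) + (-59 - 2613) = (47286 - 141274) - 2672 = -93988 - 2672 = -96660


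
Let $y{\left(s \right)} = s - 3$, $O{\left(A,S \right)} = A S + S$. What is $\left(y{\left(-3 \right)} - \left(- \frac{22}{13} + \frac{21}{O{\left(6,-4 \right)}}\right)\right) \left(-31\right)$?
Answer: $\frac{5735}{52} \approx 110.29$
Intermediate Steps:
$O{\left(A,S \right)} = S + A S$
$y{\left(s \right)} = -3 + s$ ($y{\left(s \right)} = s - 3 = -3 + s$)
$\left(y{\left(-3 \right)} - \left(- \frac{22}{13} + \frac{21}{O{\left(6,-4 \right)}}\right)\right) \left(-31\right) = \left(\left(-3 - 3\right) - \left(- \frac{22}{13} + 21 \left(- \frac{1}{4 \left(1 + 6\right)}\right)\right)\right) \left(-31\right) = \left(-6 - \left(- \frac{22}{13} + \frac{21}{\left(-4\right) 7}\right)\right) \left(-31\right) = \left(-6 + \left(\frac{22}{13} - \frac{21}{-28}\right)\right) \left(-31\right) = \left(-6 + \left(\frac{22}{13} - - \frac{3}{4}\right)\right) \left(-31\right) = \left(-6 + \left(\frac{22}{13} + \frac{3}{4}\right)\right) \left(-31\right) = \left(-6 + \frac{127}{52}\right) \left(-31\right) = \left(- \frac{185}{52}\right) \left(-31\right) = \frac{5735}{52}$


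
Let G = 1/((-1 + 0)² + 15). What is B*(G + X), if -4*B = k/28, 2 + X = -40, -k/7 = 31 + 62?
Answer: -62403/256 ≈ -243.76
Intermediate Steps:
k = -651 (k = -7*(31 + 62) = -7*93 = -651)
X = -42 (X = -2 - 40 = -42)
G = 1/16 (G = 1/((-1)² + 15) = 1/(1 + 15) = 1/16 ≈ 0.062500)
B = 93/16 (B = -(-651)/(4*28) = -¼*(-93/4) = 93/16 ≈ 5.8125)
B*(G + X) = 93*(1/16 - 42)/16 = (93/16)*(-671/16) = -62403/256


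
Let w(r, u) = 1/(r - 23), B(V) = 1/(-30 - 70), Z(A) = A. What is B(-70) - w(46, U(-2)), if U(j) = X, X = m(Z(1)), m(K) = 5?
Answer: -123/2300 ≈ -0.053478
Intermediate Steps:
B(V) = -1/100 (B(V) = 1/(-100) = -1/100)
X = 5
U(j) = 5
w(r, u) = 1/(-23 + r)
B(-70) - w(46, U(-2)) = -1/100 - 1/(-23 + 46) = -1/100 - 1/23 = -123/2300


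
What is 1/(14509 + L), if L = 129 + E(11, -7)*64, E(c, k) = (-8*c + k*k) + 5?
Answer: 1/12462 ≈ 8.0244e-5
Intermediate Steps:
E(c, k) = 5 + k² - 8*c (E(c, k) = (-8*c + k²) + 5 = (k² - 8*c) + 5 = 5 + k² - 8*c)
L = -2047 (L = 129 + (5 + (-7)² - 8*11)*64 = 129 + (5 + 49 - 88)*64 = 129 - 34*64 = 129 - 2176 = -2047)
1/(14509 + L) = 1/(14509 - 2047) = 1/12462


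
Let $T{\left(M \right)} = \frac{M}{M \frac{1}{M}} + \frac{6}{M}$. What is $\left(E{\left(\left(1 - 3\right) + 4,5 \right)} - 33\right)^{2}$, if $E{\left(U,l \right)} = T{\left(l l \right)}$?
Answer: $\frac{37636}{625} \approx 60.218$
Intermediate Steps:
$T{\left(M \right)} = M + \frac{6}{M}$ ($T{\left(M \right)} = \frac{M}{1} + \frac{6}{M} = M 1 + \frac{6}{M} = M + \frac{6}{M}$)
$E{\left(U,l \right)} = l^{2} + \frac{6}{l^{2}}$ ($E{\left(U,l \right)} = l l + \frac{6}{l l} = l^{2} + \frac{6}{l^{2}}$)
$\left(E{\left(\left(1 - 3\right) + 4,5 \right)} - 33\right)^{2} = \left(\frac{6 + 5^{4}}{25} - 33\right)^{2} = \left(\frac{6 + 625}{25} - 33\right)^{2} = \left(\frac{1}{25} \cdot 631 - 33\right)^{2} = \left(\frac{631}{25} - 33\right)^{2} = \left(- \frac{194}{25}\right)^{2} = \frac{37636}{625}$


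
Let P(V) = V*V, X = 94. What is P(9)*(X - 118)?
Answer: -1944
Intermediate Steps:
P(V) = V**2
P(9)*(X - 118) = 9**2*(94 - 118) = 81*(-24) = -1944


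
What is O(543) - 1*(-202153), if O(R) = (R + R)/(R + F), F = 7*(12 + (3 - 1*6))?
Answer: 20417634/101 ≈ 2.0215e+5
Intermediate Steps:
F = 63 (F = 7*(12 + (3 - 6)) = 7*(12 - 3) = 7*9 = 63)
O(R) = 2*R/(63 + R) (O(R) = (R + R)/(R + 63) = (2*R)/(63 + R) = 2*R/(63 + R))
O(543) - 1*(-202153) = 2*543/(63 + 543) - 1*(-202153) = 2*543/606 + 202153 = 2*543*(1/606) + 202153 = 181/101 + 202153 = 20417634/101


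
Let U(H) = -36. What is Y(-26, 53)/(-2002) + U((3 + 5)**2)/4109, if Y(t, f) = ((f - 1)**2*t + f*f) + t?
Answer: 39624531/1175174 ≈ 33.718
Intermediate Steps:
Y(t, f) = t + f**2 + t*(-1 + f)**2 (Y(t, f) = ((-1 + f)**2*t + f**2) + t = (t*(-1 + f)**2 + f**2) + t = (f**2 + t*(-1 + f)**2) + t = t + f**2 + t*(-1 + f)**2)
Y(-26, 53)/(-2002) + U((3 + 5)**2)/4109 = (-26 + 53**2 - 26*(-1 + 53)**2)/(-2002) - 36/4109 = (-26 + 2809 - 26*52**2)*(-1/2002) - 36*1/4109 = (-26 + 2809 - 26*2704)*(-1/2002) - 36/4109 = (-26 + 2809 - 70304)*(-1/2002) - 36/4109 = -67521*(-1/2002) - 36/4109 = 67521/2002 - 36/4109 = 39624531/1175174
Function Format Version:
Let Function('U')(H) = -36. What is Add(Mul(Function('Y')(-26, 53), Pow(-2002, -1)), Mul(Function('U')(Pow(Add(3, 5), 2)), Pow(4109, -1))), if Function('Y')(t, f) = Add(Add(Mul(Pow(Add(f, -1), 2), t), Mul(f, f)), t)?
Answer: Rational(39624531, 1175174) ≈ 33.718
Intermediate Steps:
Function('Y')(t, f) = Add(t, Pow(f, 2), Mul(t, Pow(Add(-1, f), 2))) (Function('Y')(t, f) = Add(Add(Mul(Pow(Add(-1, f), 2), t), Pow(f, 2)), t) = Add(Add(Mul(t, Pow(Add(-1, f), 2)), Pow(f, 2)), t) = Add(Add(Pow(f, 2), Mul(t, Pow(Add(-1, f), 2))), t) = Add(t, Pow(f, 2), Mul(t, Pow(Add(-1, f), 2))))
Add(Mul(Function('Y')(-26, 53), Pow(-2002, -1)), Mul(Function('U')(Pow(Add(3, 5), 2)), Pow(4109, -1))) = Add(Mul(Add(-26, Pow(53, 2), Mul(-26, Pow(Add(-1, 53), 2))), Pow(-2002, -1)), Mul(-36, Pow(4109, -1))) = Add(Mul(Add(-26, 2809, Mul(-26, Pow(52, 2))), Rational(-1, 2002)), Mul(-36, Rational(1, 4109))) = Add(Mul(Add(-26, 2809, Mul(-26, 2704)), Rational(-1, 2002)), Rational(-36, 4109)) = Add(Mul(Add(-26, 2809, -70304), Rational(-1, 2002)), Rational(-36, 4109)) = Add(Mul(-67521, Rational(-1, 2002)), Rational(-36, 4109)) = Add(Rational(67521, 2002), Rational(-36, 4109)) = Rational(39624531, 1175174)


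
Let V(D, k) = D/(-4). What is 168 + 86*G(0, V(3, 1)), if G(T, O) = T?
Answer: 168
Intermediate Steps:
V(D, k) = -D/4 (V(D, k) = D*(-¼) = -D/4)
168 + 86*G(0, V(3, 1)) = 168 + 86*0 = 168 + 0 = 168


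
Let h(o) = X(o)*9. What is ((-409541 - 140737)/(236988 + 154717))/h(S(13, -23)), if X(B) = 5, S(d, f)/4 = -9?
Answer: -61142/1958525 ≈ -0.031218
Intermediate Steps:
S(d, f) = -36 (S(d, f) = 4*(-9) = -36)
h(o) = 45 (h(o) = 5*9 = 45)
((-409541 - 140737)/(236988 + 154717))/h(S(13, -23)) = ((-409541 - 140737)/(236988 + 154717))/45 = -550278/391705*(1/45) = -550278*1/391705*(1/45) = -550278/391705*1/45 = -61142/1958525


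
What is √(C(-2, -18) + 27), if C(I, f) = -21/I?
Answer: 5*√6/2 ≈ 6.1237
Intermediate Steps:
√(C(-2, -18) + 27) = √(-21/(-2) + 27) = √(-21*(-½) + 27) = √(21/2 + 27) = √(75/2) = 5*√6/2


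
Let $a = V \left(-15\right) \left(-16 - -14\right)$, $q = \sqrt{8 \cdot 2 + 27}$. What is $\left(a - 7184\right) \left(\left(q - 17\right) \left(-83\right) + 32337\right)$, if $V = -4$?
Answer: $-246495392 + 606232 \sqrt{43} \approx -2.4252 \cdot 10^{8}$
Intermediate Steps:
$q = \sqrt{43}$ ($q = \sqrt{16 + 27} = \sqrt{43} \approx 6.5574$)
$a = -120$ ($a = \left(-4\right) \left(-15\right) \left(-16 - -14\right) = 60 \left(-16 + 14\right) = 60 \left(-2\right) = -120$)
$\left(a - 7184\right) \left(\left(q - 17\right) \left(-83\right) + 32337\right) = \left(-120 - 7184\right) \left(\left(\sqrt{43} - 17\right) \left(-83\right) + 32337\right) = - 7304 \left(\left(-17 + \sqrt{43}\right) \left(-83\right) + 32337\right) = - 7304 \left(\left(1411 - 83 \sqrt{43}\right) + 32337\right) = - 7304 \left(33748 - 83 \sqrt{43}\right) = -246495392 + 606232 \sqrt{43}$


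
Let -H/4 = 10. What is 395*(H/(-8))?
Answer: 1975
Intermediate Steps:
H = -40 (H = -4*10 = -40)
395*(H/(-8)) = 395*(-40/(-8)) = 395*(-40*(-1/8)) = 395*5 = 1975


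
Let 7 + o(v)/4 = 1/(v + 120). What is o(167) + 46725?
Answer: 13402043/287 ≈ 46697.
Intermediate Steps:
o(v) = -28 + 4/(120 + v) (o(v) = -28 + 4/(v + 120) = -28 + 4/(120 + v))
o(167) + 46725 = 4*(-839 - 7*167)/(120 + 167) + 46725 = 4*(-839 - 1169)/287 + 46725 = 4*(1/287)*(-2008) + 46725 = -8032/287 + 46725 = 13402043/287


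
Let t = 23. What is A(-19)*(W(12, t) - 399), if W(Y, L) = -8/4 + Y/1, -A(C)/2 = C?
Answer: -14782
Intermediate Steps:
A(C) = -2*C
W(Y, L) = -2 + Y (W(Y, L) = -8*1/4 + Y*1 = -2 + Y)
A(-19)*(W(12, t) - 399) = (-2*(-19))*((-2 + 12) - 399) = 38*(10 - 399) = 38*(-389) = -14782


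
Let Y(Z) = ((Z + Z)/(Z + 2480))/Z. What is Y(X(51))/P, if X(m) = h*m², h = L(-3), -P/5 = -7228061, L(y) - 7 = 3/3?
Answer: 1/420817711420 ≈ 2.3763e-12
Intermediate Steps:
L(y) = 8 (L(y) = 7 + 3/3 = 7 + 3*(⅓) = 7 + 1 = 8)
P = 36140305 (P = -5*(-7228061) = 36140305)
h = 8
X(m) = 8*m²
Y(Z) = 2/(2480 + Z) (Y(Z) = ((2*Z)/(2480 + Z))/Z = (2*Z/(2480 + Z))/Z = 2/(2480 + Z))
Y(X(51))/P = (2/(2480 + 8*51²))/36140305 = (2/(2480 + 8*2601))*(1/36140305) = (2/(2480 + 20808))*(1/36140305) = (2/23288)*(1/36140305) = (2*(1/23288))*(1/36140305) = (1/11644)*(1/36140305) = 1/420817711420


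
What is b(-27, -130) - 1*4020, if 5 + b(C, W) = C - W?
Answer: -3922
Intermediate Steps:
b(C, W) = -5 + C - W (b(C, W) = -5 + (C - W) = -5 + C - W)
b(-27, -130) - 1*4020 = (-5 - 27 - 1*(-130)) - 1*4020 = (-5 - 27 + 130) - 4020 = 98 - 4020 = -3922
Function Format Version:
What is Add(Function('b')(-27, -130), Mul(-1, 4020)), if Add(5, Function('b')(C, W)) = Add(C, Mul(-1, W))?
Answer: -3922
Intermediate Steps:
Function('b')(C, W) = Add(-5, C, Mul(-1, W)) (Function('b')(C, W) = Add(-5, Add(C, Mul(-1, W))) = Add(-5, C, Mul(-1, W)))
Add(Function('b')(-27, -130), Mul(-1, 4020)) = Add(Add(-5, -27, Mul(-1, -130)), Mul(-1, 4020)) = Add(Add(-5, -27, 130), -4020) = Add(98, -4020) = -3922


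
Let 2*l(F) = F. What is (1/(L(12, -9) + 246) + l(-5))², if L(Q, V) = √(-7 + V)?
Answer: (37771 + I)²/229007689 ≈ 6.2297 + 0.00032987*I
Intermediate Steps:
l(F) = F/2
(1/(L(12, -9) + 246) + l(-5))² = (1/(√(-7 - 9) + 246) + (½)*(-5))² = (1/(√(-16) + 246) - 5/2)² = (1/(4*I + 246) - 5/2)² = (1/(246 + 4*I) - 5/2)² = ((246 - 4*I)/60532 - 5/2)² = (-5/2 + (246 - 4*I)/60532)²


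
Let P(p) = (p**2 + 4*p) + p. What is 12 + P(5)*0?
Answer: 12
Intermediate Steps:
P(p) = p**2 + 5*p
12 + P(5)*0 = 12 + (5*(5 + 5))*0 = 12 + (5*10)*0 = 12 + 50*0 = 12 + 0 = 12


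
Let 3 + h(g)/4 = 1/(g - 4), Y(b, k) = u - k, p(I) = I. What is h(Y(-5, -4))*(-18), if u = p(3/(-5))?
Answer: 336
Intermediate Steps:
u = -3/5 (u = 3/(-5) = 3*(-1/5) = -3/5 ≈ -0.60000)
Y(b, k) = -3/5 - k
h(g) = -12 + 4/(-4 + g) (h(g) = -12 + 4*(1/(g - 4)) = -12 + 4*(1/(-4 + g)) = -12 + 4/(-4 + g))
h(Y(-5, -4))*(-18) = (4*(13 - 3*(-3/5 - 1*(-4)))/(-4 + (-3/5 - 1*(-4))))*(-18) = (4*(13 - 3*(-3/5 + 4))/(-4 + (-3/5 + 4)))*(-18) = (4*(13 - 3*17/5)/(-4 + 17/5))*(-18) = (4*(13 - 51/5)/(-3/5))*(-18) = (4*(-5/3)*(14/5))*(-18) = -56/3*(-18) = 336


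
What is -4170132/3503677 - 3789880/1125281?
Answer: -17971085695852/3942621158237 ≈ -4.5582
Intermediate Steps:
-4170132/3503677 - 3789880/1125281 = -17971085695852/3942621158237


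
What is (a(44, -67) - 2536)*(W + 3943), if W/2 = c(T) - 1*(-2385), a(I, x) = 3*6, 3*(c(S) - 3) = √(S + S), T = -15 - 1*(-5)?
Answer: -21954442 - 10072*I*√5/3 ≈ -2.1954e+7 - 7507.2*I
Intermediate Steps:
T = -10 (T = -15 + 5 = -10)
c(S) = 3 + √2*√S/3 (c(S) = 3 + √(S + S)/3 = 3 + √(2*S)/3 = 3 + (√2*√S)/3 = 3 + √2*√S/3)
a(I, x) = 18
W = 4776 + 4*I*√5/3 (W = 2*((3 + √2*√(-10)/3) - 1*(-2385)) = 2*((3 + √2*(I*√10)/3) + 2385) = 2*((3 + 2*I*√5/3) + 2385) = 2*(2388 + 2*I*√5/3) = 4776 + 4*I*√5/3 ≈ 4776.0 + 2.9814*I)
(a(44, -67) - 2536)*(W + 3943) = (18 - 2536)*((4776 + 4*I*√5/3) + 3943) = -2518*(8719 + 4*I*√5/3) = -21954442 - 10072*I*√5/3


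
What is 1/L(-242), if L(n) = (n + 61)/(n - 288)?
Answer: 530/181 ≈ 2.9282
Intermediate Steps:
L(n) = (61 + n)/(-288 + n)
1/L(-242) = 1/((61 - 242)/(-288 - 242)) = 1/(-181/(-530)) = 1/(-1/530*(-181)) = 1/(181/530) = 530/181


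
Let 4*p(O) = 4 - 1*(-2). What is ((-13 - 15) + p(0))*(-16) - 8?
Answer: 416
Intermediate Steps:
p(O) = 3/2 (p(O) = (4 - 1*(-2))/4 = (4 + 2)/4 = (1/4)*6 = 3/2)
((-13 - 15) + p(0))*(-16) - 8 = ((-13 - 15) + 3/2)*(-16) - 8 = (-28 + 3/2)*(-16) - 8 = -53/2*(-16) - 8 = 424 - 8 = 416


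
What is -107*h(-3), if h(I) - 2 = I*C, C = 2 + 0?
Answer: 428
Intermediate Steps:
C = 2
h(I) = 2 + 2*I (h(I) = 2 + I*2 = 2 + 2*I)
-107*h(-3) = -107*(2 + 2*(-3)) = -107*(2 - 6) = -107*(-4) = 428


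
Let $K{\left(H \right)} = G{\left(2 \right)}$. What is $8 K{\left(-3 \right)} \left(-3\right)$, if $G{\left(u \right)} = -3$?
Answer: $72$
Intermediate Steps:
$K{\left(H \right)} = -3$
$8 K{\left(-3 \right)} \left(-3\right) = 8 \left(-3\right) \left(-3\right) = \left(-24\right) \left(-3\right) = 72$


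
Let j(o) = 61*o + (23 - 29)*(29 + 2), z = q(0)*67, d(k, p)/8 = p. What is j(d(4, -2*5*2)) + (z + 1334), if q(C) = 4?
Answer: -8344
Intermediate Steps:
d(k, p) = 8*p
z = 268 (z = 4*67 = 268)
j(o) = -186 + 61*o (j(o) = 61*o - 6*31 = 61*o - 186 = -186 + 61*o)
j(d(4, -2*5*2)) + (z + 1334) = (-186 + 61*(8*(-2*5*2))) + (268 + 1334) = (-186 + 61*(8*(-10*2))) + 1602 = (-186 + 61*(8*(-20))) + 1602 = (-186 + 61*(-160)) + 1602 = (-186 - 9760) + 1602 = -9946 + 1602 = -8344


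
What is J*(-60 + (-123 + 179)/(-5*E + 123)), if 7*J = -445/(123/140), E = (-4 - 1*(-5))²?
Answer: 31256800/7257 ≈ 4307.1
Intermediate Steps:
E = 1 (E = (-4 + 5)² = 1² = 1)
J = -8900/123 (J = (-445/(123/140))/7 = (-445/(123*(1/140)))/7 = (-445/123/140)/7 = (-445*140/123)/7 = (⅐)*(-62300/123) = -8900/123 ≈ -72.358)
J*(-60 + (-123 + 179)/(-5*E + 123)) = -8900*(-60 + (-123 + 179)/(-5*1 + 123))/123 = -8900*(-60 + 56/(-5 + 123))/123 = -8900*(-60 + 56/118)/123 = -8900*(-60 + 56*(1/118))/123 = -8900*(-60 + 28/59)/123 = -8900/123*(-3512/59) = 31256800/7257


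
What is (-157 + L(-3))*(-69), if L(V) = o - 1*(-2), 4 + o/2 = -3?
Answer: 11661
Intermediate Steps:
o = -14 (o = -8 + 2*(-3) = -8 - 6 = -14)
L(V) = -12 (L(V) = -14 - 1*(-2) = -14 + 2 = -12)
(-157 + L(-3))*(-69) = (-157 - 12)*(-69) = -169*(-69) = 11661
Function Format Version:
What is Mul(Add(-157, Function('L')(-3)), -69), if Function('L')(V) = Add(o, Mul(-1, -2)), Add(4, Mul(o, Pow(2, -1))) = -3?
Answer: 11661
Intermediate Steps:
o = -14 (o = Add(-8, Mul(2, -3)) = Add(-8, -6) = -14)
Function('L')(V) = -12 (Function('L')(V) = Add(-14, Mul(-1, -2)) = Add(-14, 2) = -12)
Mul(Add(-157, Function('L')(-3)), -69) = Mul(Add(-157, -12), -69) = Mul(-169, -69) = 11661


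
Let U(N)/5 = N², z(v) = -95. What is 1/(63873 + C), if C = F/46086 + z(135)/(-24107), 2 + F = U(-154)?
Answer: 185165867/11827576579227 ≈ 1.5655e-5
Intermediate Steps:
U(N) = 5*N²
F = 118578 (F = -2 + 5*(-154)² = -2 + 5*23716 = -2 + 118580 = 118578)
C = 477156336/185165867 (C = 118578/46086 - 95/(-24107) = 118578*(1/46086) - 95*(-1/24107) = 19763/7681 + 95/24107 = 477156336/185165867 ≈ 2.5769)
1/(63873 + C) = 1/(63873 + 477156336/185165867) = 1/(11827576579227/185165867) = 185165867/11827576579227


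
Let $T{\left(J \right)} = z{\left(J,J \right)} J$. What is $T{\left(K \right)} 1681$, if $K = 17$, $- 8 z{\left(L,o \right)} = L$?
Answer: $- \frac{485809}{8} \approx -60726.0$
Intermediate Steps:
$z{\left(L,o \right)} = - \frac{L}{8}$
$T{\left(J \right)} = - \frac{J^{2}}{8}$ ($T{\left(J \right)} = - \frac{J}{8} J = - \frac{J^{2}}{8}$)
$T{\left(K \right)} 1681 = - \frac{17^{2}}{8} \cdot 1681 = \left(- \frac{1}{8}\right) 289 \cdot 1681 = \left(- \frac{289}{8}\right) 1681 = - \frac{485809}{8}$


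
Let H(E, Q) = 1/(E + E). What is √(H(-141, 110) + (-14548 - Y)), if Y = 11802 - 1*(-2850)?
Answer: 7*I*√47389818/282 ≈ 170.88*I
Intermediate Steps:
H(E, Q) = 1/(2*E)
Y = 14652 (Y = 11802 + 2850 = 14652)
√(H(-141, 110) + (-14548 - Y)) = √((½)/(-141) + (-14548 - 1*14652)) = √((½)*(-1/141) + (-14548 - 14652)) = √(-1/282 - 29200) = √(-8234401/282) = 7*I*√47389818/282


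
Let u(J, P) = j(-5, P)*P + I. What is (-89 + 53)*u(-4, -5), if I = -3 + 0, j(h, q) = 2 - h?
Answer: 1368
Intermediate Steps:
I = -3
u(J, P) = -3 + 7*P (u(J, P) = (2 - 1*(-5))*P - 3 = (2 + 5)*P - 3 = 7*P - 3 = -3 + 7*P)
(-89 + 53)*u(-4, -5) = (-89 + 53)*(-3 + 7*(-5)) = -36*(-3 - 35) = -36*(-38) = 1368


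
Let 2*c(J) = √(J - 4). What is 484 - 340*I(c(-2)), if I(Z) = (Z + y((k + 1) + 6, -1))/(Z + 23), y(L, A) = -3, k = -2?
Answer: 559424/1061 - 8840*I*√6/1061 ≈ 527.26 - 20.409*I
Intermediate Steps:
c(J) = √(-4 + J)/2 (c(J) = √(J - 4)/2 = √(-4 + J)/2)
I(Z) = (-3 + Z)/(23 + Z) (I(Z) = (Z - 3)/(Z + 23) = (-3 + Z)/(23 + Z))
484 - 340*I(c(-2)) = 484 - 340*(-3 + √(-4 - 2)/2)/(23 + √(-4 - 2)/2) = 484 - 340*(-3 + √(-6)/2)/(23 + √(-6)/2) = 484 - 340*(-3 + (I*√6)/2)/(23 + (I*√6)/2) = 484 - 340*(-3 + I*√6/2)/(23 + I*√6/2)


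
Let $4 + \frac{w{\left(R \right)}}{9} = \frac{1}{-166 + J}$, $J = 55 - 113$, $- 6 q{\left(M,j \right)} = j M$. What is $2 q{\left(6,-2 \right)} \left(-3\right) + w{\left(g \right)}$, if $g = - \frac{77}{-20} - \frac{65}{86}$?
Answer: $- \frac{10761}{224} \approx -48.04$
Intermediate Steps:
$q{\left(M,j \right)} = - \frac{M j}{6}$ ($q{\left(M,j \right)} = - \frac{j M}{6} = - \frac{M j}{6}$)
$g = \frac{2661}{860}$ ($g = \left(-77\right) \left(- \frac{1}{20}\right) - \frac{65}{86} = \frac{77}{20} - \frac{65}{86} = \frac{2661}{860} \approx 3.0942$)
$J = -58$ ($J = 55 - 113 = -58$)
$w{\left(R \right)} = - \frac{8073}{224}$ ($w{\left(R \right)} = -36 + \frac{9}{-166 - 58} = -36 + \frac{9}{-224} = -36 + 9 \left(- \frac{1}{224}\right) = -36 - \frac{9}{224} = - \frac{8073}{224}$)
$2 q{\left(6,-2 \right)} \left(-3\right) + w{\left(g \right)} = 2 \left(\left(- \frac{1}{6}\right) 6 \left(-2\right)\right) \left(-3\right) - \frac{8073}{224} = 2 \cdot 2 \left(-3\right) - \frac{8073}{224} = 4 \left(-3\right) - \frac{8073}{224} = -12 - \frac{8073}{224} = - \frac{10761}{224}$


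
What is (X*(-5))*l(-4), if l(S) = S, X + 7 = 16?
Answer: 180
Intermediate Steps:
X = 9 (X = -7 + 16 = 9)
(X*(-5))*l(-4) = (9*(-5))*(-4) = -45*(-4) = 180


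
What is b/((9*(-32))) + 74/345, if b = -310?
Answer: 21377/16560 ≈ 1.2909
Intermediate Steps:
b/((9*(-32))) + 74/345 = -310/(9*(-32)) + 74/345 = -310/(-288) + 74*(1/345) = -310*(-1/288) + 74/345 = 155/144 + 74/345 = 21377/16560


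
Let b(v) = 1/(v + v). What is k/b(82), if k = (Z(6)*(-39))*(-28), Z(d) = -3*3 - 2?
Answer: -1969968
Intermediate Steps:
Z(d) = -11 (Z(d) = -9 - 2 = -11)
b(v) = 1/(2*v)
k = -12012 (k = -11*(-39)*(-28) = 429*(-28) = -12012)
k/b(82) = -12012/((½)/82) = -12012/((½)*(1/82)) = -12012/1/164 = -12012*164 = -1969968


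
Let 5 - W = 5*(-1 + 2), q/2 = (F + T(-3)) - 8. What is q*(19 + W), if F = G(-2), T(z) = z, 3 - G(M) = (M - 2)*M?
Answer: -608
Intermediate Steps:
G(M) = 3 - M*(-2 + M) (G(M) = 3 - (M - 2)*M = 3 - (-2 + M)*M = 3 - M*(-2 + M))
F = -5 (F = 3 - 1*(-2)² + 2*(-2) = 3 - 1*4 - 4 = 3 - 4 - 4 = -5)
q = -32 (q = 2*((-5 - 3) - 8) = 2*(-8 - 8) = 2*(-16) = -32)
W = 0 (W = 5 - 5*(-1 + 2) = 5 - 5 = 0)
q*(19 + W) = -32*(19 + 0) = -32*19 = -608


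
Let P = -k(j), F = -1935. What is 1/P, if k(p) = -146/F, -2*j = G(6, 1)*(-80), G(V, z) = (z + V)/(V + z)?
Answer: -1935/146 ≈ -13.253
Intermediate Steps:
G(V, z) = 1 (G(V, z) = (V + z)/(V + z) = 1)
j = 40 (j = -(-80)/2 = -½*(-80) = 40)
k(p) = 146/1935 (k(p) = -146/(-1935) = -146*(-1/1935) = 146/1935)
P = -146/1935 (P = -1*146/1935 = -146/1935 ≈ -0.075452)
1/P = 1/(-146/1935) = -1935/146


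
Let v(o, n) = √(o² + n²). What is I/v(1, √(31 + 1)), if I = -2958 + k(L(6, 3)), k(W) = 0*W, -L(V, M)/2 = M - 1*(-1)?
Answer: -986*√33/11 ≈ -514.92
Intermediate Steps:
L(V, M) = -2 - 2*M (L(V, M) = -2*(M - 1*(-1)) = -2*(M + 1) = -2*(1 + M) = -2 - 2*M)
k(W) = 0
I = -2958 (I = -2958 + 0 = -2958)
v(o, n) = √(n² + o²)
I/v(1, √(31 + 1)) = -2958/√((√(31 + 1))² + 1²) = -2958/√((√32)² + 1) = -2958/√((4*√2)² + 1) = -2958/√(32 + 1) = -2958*√33/33 = -986*√33/11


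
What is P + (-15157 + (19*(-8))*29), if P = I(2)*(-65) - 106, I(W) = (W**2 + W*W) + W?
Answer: -20321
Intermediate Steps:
I(W) = W + 2*W**2 (I(W) = (W**2 + W**2) + W = 2*W**2 + W = W + 2*W**2)
P = -756 (P = (2*(1 + 2*2))*(-65) - 106 = (2*(1 + 4))*(-65) - 106 = (2*5)*(-65) - 106 = 10*(-65) - 106 = -650 - 106 = -756)
P + (-15157 + (19*(-8))*29) = -756 + (-15157 + (19*(-8))*29) = -756 + (-15157 - 152*29) = -756 + (-15157 - 4408) = -756 - 19565 = -20321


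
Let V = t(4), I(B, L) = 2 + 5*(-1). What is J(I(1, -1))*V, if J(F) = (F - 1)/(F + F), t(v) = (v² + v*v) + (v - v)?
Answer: 64/3 ≈ 21.333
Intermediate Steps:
I(B, L) = -3 (I(B, L) = 2 - 5 = -3)
t(v) = 2*v² (t(v) = (v² + v²) + 0 = 2*v² + 0 = 2*v²)
J(F) = (-1 + F)/(2*F) (J(F) = (-1 + F)/((2*F)) = (-1 + F)*(1/(2*F)) = (-1 + F)/(2*F))
V = 32 (V = 2*4² = 2*16 = 32)
J(I(1, -1))*V = ((½)*(-1 - 3)/(-3))*32 = ((½)*(-⅓)*(-4))*32 = (⅔)*32 = 64/3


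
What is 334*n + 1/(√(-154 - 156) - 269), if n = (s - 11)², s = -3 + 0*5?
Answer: 4757334075/72671 - I*√310/72671 ≈ 65464.0 - 0.00024228*I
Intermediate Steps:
s = -3 (s = -3 + 0 = -3)
n = 196 (n = (-3 - 11)² = (-14)² = 196)
334*n + 1/(√(-154 - 156) - 269) = 334*196 + 1/(√(-154 - 156) - 269) = 65464 + 1/(√(-310) - 269) = 65464 + 1/(I*√310 - 269) = 65464 + 1/(-269 + I*√310)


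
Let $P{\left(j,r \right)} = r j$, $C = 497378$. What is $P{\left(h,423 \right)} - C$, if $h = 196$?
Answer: $-414470$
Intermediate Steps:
$P{\left(j,r \right)} = j r$
$P{\left(h,423 \right)} - C = 196 \cdot 423 - 497378 = 82908 - 497378 = -414470$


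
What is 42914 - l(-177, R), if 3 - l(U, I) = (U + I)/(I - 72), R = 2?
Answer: 85827/2 ≈ 42914.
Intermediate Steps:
l(U, I) = 3 - (I + U)/(-72 + I) (l(U, I) = 3 - (U + I)/(I - 72) = 3 - (I + U)/(-72 + I))
42914 - l(-177, R) = 42914 - (-216 - 1*(-177) + 2*2)/(-72 + 2) = 42914 - (-216 + 177 + 4)/(-70) = 42914 - (-1)*(-35)/70 = 42914 - 1*½ = 42914 - ½ = 85827/2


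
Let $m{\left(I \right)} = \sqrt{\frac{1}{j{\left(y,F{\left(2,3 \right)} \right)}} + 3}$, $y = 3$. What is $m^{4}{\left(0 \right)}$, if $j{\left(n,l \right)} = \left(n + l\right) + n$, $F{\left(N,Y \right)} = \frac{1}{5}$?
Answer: $\frac{9604}{961} \approx 9.9938$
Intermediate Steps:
$F{\left(N,Y \right)} = \frac{1}{5}$
$j{\left(n,l \right)} = l + 2 n$ ($j{\left(n,l \right)} = \left(l + n\right) + n = l + 2 n$)
$m{\left(I \right)} = \frac{7 \sqrt{62}}{31}$ ($m{\left(I \right)} = \sqrt{\frac{1}{\frac{1}{5} + 2 \cdot 3} + 3} = \sqrt{\frac{1}{\frac{1}{5} + 6} + 3} = \sqrt{\frac{1}{\frac{31}{5}} + 3} = \sqrt{\frac{5}{31} + 3} = \sqrt{\frac{98}{31}} = \frac{7 \sqrt{62}}{31}$)
$m^{4}{\left(0 \right)} = \left(\frac{7 \sqrt{62}}{31}\right)^{4} = \frac{9604}{961}$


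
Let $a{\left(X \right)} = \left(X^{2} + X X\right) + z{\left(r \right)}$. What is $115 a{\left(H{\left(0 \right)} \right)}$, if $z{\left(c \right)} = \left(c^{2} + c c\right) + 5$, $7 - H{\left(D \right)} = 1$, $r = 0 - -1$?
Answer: $9085$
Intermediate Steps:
$r = 1$ ($r = 0 + 1 = 1$)
$H{\left(D \right)} = 6$ ($H{\left(D \right)} = 7 - 1 = 6$)
$z{\left(c \right)} = 5 + 2 c^{2}$ ($z{\left(c \right)} = \left(c^{2} + c^{2}\right) + 5 = 2 c^{2} + 5 = 5 + 2 c^{2}$)
$a{\left(X \right)} = 7 + 2 X^{2}$ ($a{\left(X \right)} = \left(X^{2} + X X\right) + \left(5 + 2 \cdot 1^{2}\right) = \left(X^{2} + X^{2}\right) + \left(5 + 2 \cdot 1\right) = 2 X^{2} + \left(5 + 2\right) = 2 X^{2} + 7 = 7 + 2 X^{2}$)
$115 a{\left(H{\left(0 \right)} \right)} = 115 \left(7 + 2 \cdot 6^{2}\right) = 115 \left(7 + 2 \cdot 36\right) = 115 \left(7 + 72\right) = 115 \cdot 79 = 9085$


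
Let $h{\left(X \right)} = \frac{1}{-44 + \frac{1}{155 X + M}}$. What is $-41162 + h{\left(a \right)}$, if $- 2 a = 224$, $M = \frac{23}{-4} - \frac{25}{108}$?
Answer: $- \frac{1698411987175}{41261626} \approx -41162.0$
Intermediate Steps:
$M = - \frac{323}{54}$ ($M = 23 \left(- \frac{1}{4}\right) - \frac{25}{108} = - \frac{23}{4} - \frac{25}{108} = - \frac{323}{54} \approx -5.9815$)
$a = -112$ ($a = \left(- \frac{1}{2}\right) 224 = -112$)
$h{\left(X \right)} = \frac{1}{-44 + \frac{1}{- \frac{323}{54} + 155 X}}$ ($h{\left(X \right)} = \frac{1}{-44 + \frac{1}{155 X - \frac{323}{54}}} = \frac{1}{-44 + \frac{1}{- \frac{323}{54} + 155 X}}$)
$-41162 + h{\left(a \right)} = -41162 + \frac{323 - -937440}{2 \left(-7133 + 184140 \left(-112\right)\right)} = -41162 + \frac{323 + 937440}{2 \left(-7133 - 20623680\right)} = -41162 + \frac{1}{2} \frac{1}{-20630813} \cdot 937763 = -41162 + \frac{1}{2} \left(- \frac{1}{20630813}\right) 937763 = -41162 - \frac{937763}{41261626} = - \frac{1698411987175}{41261626}$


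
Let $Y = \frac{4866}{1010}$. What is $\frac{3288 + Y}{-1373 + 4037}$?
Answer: $\frac{554291}{448440} \approx 1.236$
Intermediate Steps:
$Y = \frac{2433}{505}$ ($Y = 4866 \cdot \frac{1}{1010} = \frac{2433}{505} \approx 4.8178$)
$\frac{3288 + Y}{-1373 + 4037} = \frac{3288 + \frac{2433}{505}}{-1373 + 4037} = \frac{1662873}{505 \cdot 2664} = \frac{1662873}{505} \cdot \frac{1}{2664} = \frac{554291}{448440}$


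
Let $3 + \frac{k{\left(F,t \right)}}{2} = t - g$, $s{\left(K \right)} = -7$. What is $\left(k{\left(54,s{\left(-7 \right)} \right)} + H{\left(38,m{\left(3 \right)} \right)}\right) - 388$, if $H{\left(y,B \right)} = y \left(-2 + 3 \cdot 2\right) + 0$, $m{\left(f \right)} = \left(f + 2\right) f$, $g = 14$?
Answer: $-284$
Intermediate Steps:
$m{\left(f \right)} = f \left(2 + f\right)$ ($m{\left(f \right)} = \left(2 + f\right) f = f \left(2 + f\right)$)
$H{\left(y,B \right)} = 4 y$ ($H{\left(y,B \right)} = y \left(-2 + 6\right) + 0 = y 4 + 0 = 4 y + 0 = 4 y$)
$k{\left(F,t \right)} = -34 + 2 t$ ($k{\left(F,t \right)} = -6 + 2 \left(t - 14\right) = -6 + 2 \left(-14 + t\right) = -6 + \left(-28 + 2 t\right) = -34 + 2 t$)
$\left(k{\left(54,s{\left(-7 \right)} \right)} + H{\left(38,m{\left(3 \right)} \right)}\right) - 388 = \left(\left(-34 + 2 \left(-7\right)\right) + 4 \cdot 38\right) - 388 = \left(\left(-34 - 14\right) + 152\right) - 388 = \left(-48 + 152\right) - 388 = 104 - 388 = -284$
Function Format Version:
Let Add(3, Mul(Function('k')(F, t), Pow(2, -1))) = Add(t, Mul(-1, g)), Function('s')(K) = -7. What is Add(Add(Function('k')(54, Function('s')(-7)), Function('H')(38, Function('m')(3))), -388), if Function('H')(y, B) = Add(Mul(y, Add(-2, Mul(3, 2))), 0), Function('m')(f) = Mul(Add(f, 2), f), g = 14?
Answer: -284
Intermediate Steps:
Function('m')(f) = Mul(f, Add(2, f)) (Function('m')(f) = Mul(Add(2, f), f) = Mul(f, Add(2, f)))
Function('H')(y, B) = Mul(4, y) (Function('H')(y, B) = Add(Mul(y, Add(-2, 6)), 0) = Add(Mul(y, 4), 0) = Add(Mul(4, y), 0) = Mul(4, y))
Function('k')(F, t) = Add(-34, Mul(2, t)) (Function('k')(F, t) = Add(-6, Mul(2, Add(t, Mul(-1, 14)))) = Add(-6, Mul(2, Add(t, -14))) = Add(-6, Mul(2, Add(-14, t))) = Add(-6, Add(-28, Mul(2, t))) = Add(-34, Mul(2, t)))
Add(Add(Function('k')(54, Function('s')(-7)), Function('H')(38, Function('m')(3))), -388) = Add(Add(Add(-34, Mul(2, -7)), Mul(4, 38)), -388) = Add(Add(Add(-34, -14), 152), -388) = Add(Add(-48, 152), -388) = Add(104, -388) = -284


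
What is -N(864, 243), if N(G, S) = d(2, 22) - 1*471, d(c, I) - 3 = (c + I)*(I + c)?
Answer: -108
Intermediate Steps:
d(c, I) = 3 + (I + c)² (d(c, I) = 3 + (c + I)*(I + c) = 3 + (I + c)*(I + c) = 3 + (I + c)²)
N(G, S) = 108 (N(G, S) = (3 + (22 + 2)²) - 1*471 = (3 + 24²) - 471 = (3 + 576) - 471 = 579 - 471 = 108)
-N(864, 243) = -1*108 = -108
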